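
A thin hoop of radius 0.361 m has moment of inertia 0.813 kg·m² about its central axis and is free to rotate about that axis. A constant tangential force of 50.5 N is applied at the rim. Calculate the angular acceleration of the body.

τ = F R = (50.5)(0.361) = 18.23 N·m.
Newton's second law for rotation, τ = Iα, gives α = τ/I = 18.23/0.8130 = 22.42 rad/s².

α ≈ 22.4 rad/s²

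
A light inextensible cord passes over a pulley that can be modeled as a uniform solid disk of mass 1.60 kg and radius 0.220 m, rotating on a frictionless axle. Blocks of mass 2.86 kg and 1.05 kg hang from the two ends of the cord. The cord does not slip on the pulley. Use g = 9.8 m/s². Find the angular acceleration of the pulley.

I = ½MR² = (1/2)(1.60)(0.220)² = 0.03872 kg·m².
Heavier block: m₁g − T₁ = m₁a. Lighter block: T₂ − m₂g = m₂a.
Pulley: (T₁ − T₂)R = Iα = I(a/R), so T₁ − T₂ = (I/R²)a = (1/2)M_p a = 0.8000·a.
Adding the three: (m₁ − m₂)g = (m₁ + m₂ + 0.8000)a, so a = (2.86 − 1.05)(9.8)/(2.86 + 1.05 + 0.8000) = 3.766 m/s².
α = a/R = 3.766/0.220 = 17.12 rad/s².

α ≈ 17.1 rad/s²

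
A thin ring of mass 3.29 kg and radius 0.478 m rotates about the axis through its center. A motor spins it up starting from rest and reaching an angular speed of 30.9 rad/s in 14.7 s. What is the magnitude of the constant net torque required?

I = MR² = (3.29)(0.478)² = 0.7517 kg·m².
α = Δω/Δt = (30.9 − 0)/14.7 = 2.102 rad/s².
τ = Iα = (0.7517)(2.102) = 1.580 N·m.

τ ≈ 1.58 N·m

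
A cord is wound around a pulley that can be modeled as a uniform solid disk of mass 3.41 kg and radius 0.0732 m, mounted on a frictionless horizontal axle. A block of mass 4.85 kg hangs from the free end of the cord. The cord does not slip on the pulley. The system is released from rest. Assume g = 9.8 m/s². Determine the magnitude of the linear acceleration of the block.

a ≈ 7.25 m/s²

I = ½MR² = (1/2)(3.41)(0.0732)² = 0.009136 kg·m².
Block: mg − T = ma. Pulley: TR = Iα. No-slip: a = αR, so T = (I/R²)a = 1.705·a.
Then mg = (m + 1.705)a, so a = (4.85)(9.8)/(4.85 + 1.705) = 7.251 m/s².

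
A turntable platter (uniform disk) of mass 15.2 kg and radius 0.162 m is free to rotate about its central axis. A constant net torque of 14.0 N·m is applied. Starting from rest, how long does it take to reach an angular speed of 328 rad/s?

I = ½MR² = (1/2)(15.2)(0.162)² = 0.1995 kg·m².
α = τ/I = 14.0/0.1995 = 70.19 rad/s².
ω = αt ⇒ t = ω/α = 328/70.19 = 4.673 s.

t ≈ 4.67 s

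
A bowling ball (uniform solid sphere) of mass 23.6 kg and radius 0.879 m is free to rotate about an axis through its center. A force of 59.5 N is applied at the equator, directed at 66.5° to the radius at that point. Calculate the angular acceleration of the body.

I = (2/5)MR² = (2/5)(23.6)(0.879)² = 7.294 kg·m².
Only the tangential component produces torque: τ = F R sinθ = (59.5)(0.879) sin 66.5° = 47.96 N·m.
From τ = Iα: α = 47.96/7.294 = 6.576 rad/s².

α ≈ 6.58 rad/s²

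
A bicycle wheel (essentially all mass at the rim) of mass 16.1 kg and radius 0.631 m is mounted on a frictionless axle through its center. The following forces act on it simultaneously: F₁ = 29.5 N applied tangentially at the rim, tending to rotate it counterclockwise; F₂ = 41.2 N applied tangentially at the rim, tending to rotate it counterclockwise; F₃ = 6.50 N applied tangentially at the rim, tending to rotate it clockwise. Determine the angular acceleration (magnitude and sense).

I = MR² = (16.1)(0.631)² = 6.410 kg·m².
Taking counterclockwise as positive: τ₁ = +(29.5)(0.631) = +18.61 N·m; τ₂ = +(41.2)(0.631) = +26.00 N·m; τ₃ = −(6.50)(0.631) = −4.101 N·m.
Net torque τ = 40.51 N·m.
α = τ/I = 40.51/6.410 = 6.319 rad/s².

α ≈ 6.32 rad/s², counterclockwise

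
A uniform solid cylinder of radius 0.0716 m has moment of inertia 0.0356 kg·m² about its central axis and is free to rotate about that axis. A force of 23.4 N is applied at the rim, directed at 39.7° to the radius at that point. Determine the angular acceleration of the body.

Only the tangential component produces torque: τ = F R sinθ = (23.4)(0.0716) sin 39.7° = 1.070 N·m.
From τ = Iα: α = 1.070/0.03560 = 30.06 rad/s².

α ≈ 30.1 rad/s²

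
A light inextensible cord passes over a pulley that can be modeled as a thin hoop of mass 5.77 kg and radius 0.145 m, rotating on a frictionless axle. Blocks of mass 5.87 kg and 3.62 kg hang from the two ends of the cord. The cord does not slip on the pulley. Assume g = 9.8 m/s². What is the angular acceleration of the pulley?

I = MR² = (5.77)(0.145)² = 0.1213 kg·m².
Heavier block: m₁g − T₁ = m₁a. Lighter block: T₂ − m₂g = m₂a.
Pulley: (T₁ − T₂)R = Iα = I(a/R), so T₁ − T₂ = (I/R²)a = 1·M_p a = 5.770·a.
Adding the three: (m₁ − m₂)g = (m₁ + m₂ + 5.770)a, so a = (5.87 − 3.62)(9.8)/(5.87 + 3.62 + 5.770) = 1.445 m/s².
α = a/R = 1.445/0.145 = 9.965 rad/s².

α ≈ 9.97 rad/s²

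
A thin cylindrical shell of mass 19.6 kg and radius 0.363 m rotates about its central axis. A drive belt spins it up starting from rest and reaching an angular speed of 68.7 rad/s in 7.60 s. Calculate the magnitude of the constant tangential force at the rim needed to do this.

I = MR² = (19.6)(0.363)² = 2.583 kg·m².
α = Δω/Δt = (68.7 − 0)/7.60 = 9.039 rad/s².
The required torque is τ = Iα = (2.583)(9.039) = 23.35 N·m.
A tangential force at the rim gives τ = FR, so F = τ/R = 23.35/0.363 = 64.31 N.

F ≈ 64.3 N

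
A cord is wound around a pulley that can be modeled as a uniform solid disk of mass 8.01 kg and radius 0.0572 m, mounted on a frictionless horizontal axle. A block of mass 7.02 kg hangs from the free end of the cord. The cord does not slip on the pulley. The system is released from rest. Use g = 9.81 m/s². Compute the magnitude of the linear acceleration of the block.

I = ½MR² = (1/2)(8.01)(0.0572)² = 0.01310 kg·m².
Block: mg − T = ma. Pulley: TR = Iα. No-slip: a = αR, so T = (I/R²)a = 4.005·a.
Then mg = (m + 4.005)a, so a = (7.02)(9.81)/(7.02 + 4.005) = 6.246 m/s².

a ≈ 6.25 m/s²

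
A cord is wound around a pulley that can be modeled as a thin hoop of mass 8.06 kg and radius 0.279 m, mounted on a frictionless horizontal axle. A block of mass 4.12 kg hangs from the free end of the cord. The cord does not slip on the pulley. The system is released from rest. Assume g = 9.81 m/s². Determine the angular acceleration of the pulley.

α ≈ 11.9 rad/s²

I = MR² = (8.06)(0.279)² = 0.6274 kg·m².
Block: mg − T = ma. Pulley: TR = Iα. No-slip: a = αR, so T = (I/R²)a = 8.060·a.
Then mg = (m + 8.060)a, so a = (4.12)(9.81)/(4.12 + 8.060) = 3.318 m/s².
α = a/R = 3.318/0.279 = 11.89 rad/s².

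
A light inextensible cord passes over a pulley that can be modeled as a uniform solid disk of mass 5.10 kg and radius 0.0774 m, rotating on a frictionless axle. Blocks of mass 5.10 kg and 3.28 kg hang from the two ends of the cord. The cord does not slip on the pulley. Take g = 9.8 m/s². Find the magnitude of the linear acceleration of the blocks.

a ≈ 1.63 m/s²

I = ½MR² = (1/2)(5.10)(0.0774)² = 0.01528 kg·m².
Heavier block: m₁g − T₁ = m₁a. Lighter block: T₂ − m₂g = m₂a.
Pulley: (T₁ − T₂)R = Iα = I(a/R), so T₁ − T₂ = (I/R²)a = (1/2)M_p a = 2.550·a.
Adding the three: (m₁ − m₂)g = (m₁ + m₂ + 2.550)a, so a = (5.10 − 3.28)(9.8)/(5.10 + 3.28 + 2.550) = 1.632 m/s².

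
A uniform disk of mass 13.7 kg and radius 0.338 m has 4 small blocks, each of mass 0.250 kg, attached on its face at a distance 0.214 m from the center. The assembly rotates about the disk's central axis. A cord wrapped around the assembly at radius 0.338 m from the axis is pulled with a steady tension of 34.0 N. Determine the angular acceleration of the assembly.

I_disk = ½MR² = ½(13.7)(0.338)² = 0.7826 kg·m².
I_blocks = 4·m·r² = 4(0.250)(0.214)² = 0.04580 kg·m².
Total I = 0.8284 kg·m².
τ = F r = (34.0)(0.338) = 11.49 N·m.
α = τ/I = 11.49/0.8284 = 13.87 rad/s².

α ≈ 13.9 rad/s²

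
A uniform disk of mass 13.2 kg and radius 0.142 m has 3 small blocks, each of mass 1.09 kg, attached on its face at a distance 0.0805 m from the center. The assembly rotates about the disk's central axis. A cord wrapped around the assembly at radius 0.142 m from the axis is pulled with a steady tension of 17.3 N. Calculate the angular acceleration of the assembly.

α ≈ 15.9 rad/s²

I_disk = ½MR² = ½(13.2)(0.142)² = 0.1331 kg·m².
I_blocks = 3·m·r² = 3(1.09)(0.0805)² = 0.02119 kg·m².
Total I = 0.1543 kg·m².
τ = F r = (17.3)(0.142) = 2.457 N·m.
α = τ/I = 2.457/0.1543 = 15.92 rad/s².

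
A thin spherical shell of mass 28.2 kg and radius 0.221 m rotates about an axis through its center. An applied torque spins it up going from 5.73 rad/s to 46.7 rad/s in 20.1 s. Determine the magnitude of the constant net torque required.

I = (2/3)MR² = (2/3)(28.2)(0.221)² = 0.9182 kg·m².
α = Δω/Δt = (46.7 − 5.73)/20.1 = 2.038 rad/s².
τ = Iα = (0.9182)(2.038) = 1.872 N·m.

τ ≈ 1.87 N·m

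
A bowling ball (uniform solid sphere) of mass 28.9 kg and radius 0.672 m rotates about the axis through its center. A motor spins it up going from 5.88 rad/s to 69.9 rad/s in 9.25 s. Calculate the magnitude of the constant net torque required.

τ ≈ 36.1 N·m

I = (2/5)MR² = (2/5)(28.9)(0.672)² = 5.220 kg·m².
α = Δω/Δt = (69.9 − 5.88)/9.25 = 6.921 rad/s².
τ = Iα = (5.220)(6.921) = 36.13 N·m.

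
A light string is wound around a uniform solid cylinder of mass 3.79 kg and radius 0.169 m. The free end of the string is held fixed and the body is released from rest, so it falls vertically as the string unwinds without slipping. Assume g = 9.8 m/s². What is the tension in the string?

T ≈ 12.4 N

Translation: Mg − T = Ma. Rotation about the center: TR = Iα with I = ½MR².
With a = αR: T = (I/R²)a = (1/2)M a, so Mg = (1 + 0.5000)Ma.
a = g/(1 + 0.5000) = 9.8/1.500 = 6.533 m/s².
T = 0.5000·M·a = (0.5000)(3.79)(6.533) = 12.38 N.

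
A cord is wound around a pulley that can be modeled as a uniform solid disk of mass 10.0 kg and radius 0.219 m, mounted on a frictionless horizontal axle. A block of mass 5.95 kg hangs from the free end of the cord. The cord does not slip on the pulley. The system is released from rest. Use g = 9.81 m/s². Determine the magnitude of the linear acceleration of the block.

a ≈ 5.33 m/s²

I = ½MR² = (1/2)(10.0)(0.219)² = 0.2398 kg·m².
Block: mg − T = ma. Pulley: TR = Iα. No-slip: a = αR, so T = (I/R²)a = 5.000·a.
Then mg = (m + 5.000)a, so a = (5.95)(9.81)/(5.95 + 5.000) = 5.331 m/s².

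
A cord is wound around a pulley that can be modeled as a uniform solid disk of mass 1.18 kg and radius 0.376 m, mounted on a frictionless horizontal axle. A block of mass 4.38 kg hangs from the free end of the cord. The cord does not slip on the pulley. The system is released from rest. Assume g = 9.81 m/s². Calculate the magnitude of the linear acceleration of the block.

I = ½MR² = (1/2)(1.18)(0.376)² = 0.08341 kg·m².
Block: mg − T = ma. Pulley: TR = Iα. No-slip: a = αR, so T = (I/R²)a = 0.5900·a.
Then mg = (m + 0.5900)a, so a = (4.38)(9.81)/(4.38 + 0.5900) = 8.645 m/s².

a ≈ 8.65 m/s²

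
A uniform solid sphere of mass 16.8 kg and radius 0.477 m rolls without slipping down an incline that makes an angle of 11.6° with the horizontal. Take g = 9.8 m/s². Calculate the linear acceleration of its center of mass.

a ≈ 1.41 m/s²

Translation along the incline: Mg sinθ − f = Ma.
Rotation about the center: fR = Iα with I = (2/5)MR². No-slip gives a = αR, so f = (I/R²)a = (2/5)M a.
Substituting: Mg sinθ = (1 + 0.4000)Ma, so a = g sinθ/(1 + 0.4000) = (9.8) sin 11.6° / 1.400 = 1.408 m/s².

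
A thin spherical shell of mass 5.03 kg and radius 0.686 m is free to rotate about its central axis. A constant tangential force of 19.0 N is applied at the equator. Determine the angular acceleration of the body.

I = (2/3)MR² = (2/3)(5.03)(0.686)² = 1.578 kg·m².
τ = F R = (19.0)(0.686) = 13.03 N·m.
Newton's second law for rotation, τ = Iα, gives α = τ/I = 13.03/1.578 = 8.259 rad/s².

α ≈ 8.26 rad/s²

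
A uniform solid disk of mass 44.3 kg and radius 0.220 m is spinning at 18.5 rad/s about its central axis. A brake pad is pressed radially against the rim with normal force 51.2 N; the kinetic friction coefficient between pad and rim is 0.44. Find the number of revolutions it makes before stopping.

≈ 5.89 revolutions

I = ½MR² = (1/2)(44.3)(0.220)² = 1.072 kg·m².
Friction force f = μN = (0.44)(51.2) = 22.53 N at the rim; torque magnitude τ = fR = 4.956 N·m, opposing ω.
|α| = τ/I = 4.956/1.072 = 4.623 rad/s² (deceleration).
ω² = ω₀² − 2|α|θ with ω = 0 ⇒ θ = ω₀²/(2|α|) = 37.02 rad = 5.891 rev.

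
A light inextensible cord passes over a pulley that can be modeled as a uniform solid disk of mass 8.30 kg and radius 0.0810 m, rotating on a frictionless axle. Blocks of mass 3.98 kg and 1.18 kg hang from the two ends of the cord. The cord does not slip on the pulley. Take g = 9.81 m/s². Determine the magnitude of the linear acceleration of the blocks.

I = ½MR² = (1/2)(8.30)(0.0810)² = 0.02723 kg·m².
Heavier block: m₁g − T₁ = m₁a. Lighter block: T₂ − m₂g = m₂a.
Pulley: (T₁ − T₂)R = Iα = I(a/R), so T₁ − T₂ = (I/R²)a = (1/2)M_p a = 4.150·a.
Adding the three: (m₁ − m₂)g = (m₁ + m₂ + 4.150)a, so a = (3.98 − 1.18)(9.81)/(3.98 + 1.18 + 4.150) = 2.950 m/s².

a ≈ 2.95 m/s²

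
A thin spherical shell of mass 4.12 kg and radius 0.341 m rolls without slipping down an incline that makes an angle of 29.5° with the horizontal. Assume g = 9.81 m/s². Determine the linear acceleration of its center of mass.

a ≈ 2.90 m/s²

Translation along the incline: Mg sinθ − f = Ma.
Rotation about the center: fR = Iα with I = (2/3)MR². No-slip gives a = αR, so f = (I/R²)a = (2/3)M a.
Substituting: Mg sinθ = (1 + 0.6667)Ma, so a = g sinθ/(1 + 0.6667) = (9.81) sin 29.5° / 1.667 = 2.898 m/s².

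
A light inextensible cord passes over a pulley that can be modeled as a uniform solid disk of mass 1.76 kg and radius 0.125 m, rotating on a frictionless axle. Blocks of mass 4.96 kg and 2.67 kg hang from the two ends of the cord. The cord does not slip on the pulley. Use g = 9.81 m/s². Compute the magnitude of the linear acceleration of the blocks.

I = ½MR² = (1/2)(1.76)(0.125)² = 0.01375 kg·m².
Heavier block: m₁g − T₁ = m₁a. Lighter block: T₂ − m₂g = m₂a.
Pulley: (T₁ − T₂)R = Iα = I(a/R), so T₁ − T₂ = (I/R²)a = (1/2)M_p a = 0.8800·a.
Adding the three: (m₁ − m₂)g = (m₁ + m₂ + 0.8800)a, so a = (4.96 − 2.67)(9.81)/(4.96 + 2.67 + 0.8800) = 2.640 m/s².

a ≈ 2.64 m/s²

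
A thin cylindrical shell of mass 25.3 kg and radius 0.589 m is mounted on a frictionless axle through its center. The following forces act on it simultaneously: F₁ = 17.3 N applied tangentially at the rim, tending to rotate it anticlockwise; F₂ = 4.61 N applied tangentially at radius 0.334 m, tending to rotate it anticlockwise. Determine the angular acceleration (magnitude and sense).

α ≈ 1.34 rad/s², anticlockwise

I = MR² = (25.3)(0.589)² = 8.777 kg·m².
Taking anticlockwise as positive: τ₁ = +(17.3)(0.589) = +10.19 N·m; τ₂ = +(4.61)(0.334) = +1.540 N·m.
Net torque τ = 11.73 N·m.
α = τ/I = 11.73/8.777 = 1.336 rad/s².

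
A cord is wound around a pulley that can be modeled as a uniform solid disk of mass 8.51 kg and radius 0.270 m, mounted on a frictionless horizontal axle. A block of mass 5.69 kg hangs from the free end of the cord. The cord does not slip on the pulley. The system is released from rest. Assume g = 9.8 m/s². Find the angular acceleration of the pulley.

I = ½MR² = (1/2)(8.51)(0.270)² = 0.3102 kg·m².
Block: mg − T = ma. Pulley: TR = Iα. No-slip: a = αR, so T = (I/R²)a = 4.255·a.
Then mg = (m + 4.255)a, so a = (5.69)(9.8)/(5.69 + 4.255) = 5.607 m/s².
α = a/R = 5.607/0.270 = 20.77 rad/s².

α ≈ 20.8 rad/s²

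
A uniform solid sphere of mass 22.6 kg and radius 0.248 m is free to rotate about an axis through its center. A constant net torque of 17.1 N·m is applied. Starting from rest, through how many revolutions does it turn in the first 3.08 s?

I = (2/5)MR² = (2/5)(22.6)(0.248)² = 0.5560 kg·m².
α = τ/I = 17.1/0.5560 = 30.76 rad/s².
θ = ½αt² = ½(30.76)(3.08)² = 145.9 rad.
Revolutions = θ/(2π) = 23.22.

≈ 23.2 revolutions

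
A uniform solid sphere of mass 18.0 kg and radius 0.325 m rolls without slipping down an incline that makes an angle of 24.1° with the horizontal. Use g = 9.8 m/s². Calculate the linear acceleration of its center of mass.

a ≈ 2.86 m/s²

Translation along the incline: Mg sinθ − f = Ma.
Rotation about the center: fR = Iα with I = (2/5)MR². No-slip gives a = αR, so f = (I/R²)a = (2/5)M a.
Substituting: Mg sinθ = (1 + 0.4000)Ma, so a = g sinθ/(1 + 0.4000) = (9.8) sin 24.1° / 1.400 = 2.858 m/s².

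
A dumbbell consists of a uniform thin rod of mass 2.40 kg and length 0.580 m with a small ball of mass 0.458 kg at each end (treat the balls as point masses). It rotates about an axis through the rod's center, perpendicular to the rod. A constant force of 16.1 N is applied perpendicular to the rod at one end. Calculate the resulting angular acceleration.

α ≈ 32.4 rad/s²

I_rod = (1/12)ML² = (1/12)(2.40)(0.580)² = 0.06728 kg·m².
I_balls = 2·m·(L/2)² = 2(0.458)(0.2900)² = 0.07704 kg·m².
Total I = 0.1443 kg·m².
τ = F·(L/2) = (16.1)(0.290) = 4.669 N·m.
α = τ/I = 4.669/0.1443 = 32.35 rad/s².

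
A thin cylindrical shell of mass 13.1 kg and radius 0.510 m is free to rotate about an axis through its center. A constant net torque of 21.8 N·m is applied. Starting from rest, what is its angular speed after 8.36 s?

ω ≈ 53.5 rad/s

I = MR² = (13.1)(0.510)² = 3.407 kg·m².
α = τ/I = 21.8/3.407 = 6.398 rad/s².
ω = ω₀ + αt = 0 + (6.398)(8.36) = 53.49 rad/s.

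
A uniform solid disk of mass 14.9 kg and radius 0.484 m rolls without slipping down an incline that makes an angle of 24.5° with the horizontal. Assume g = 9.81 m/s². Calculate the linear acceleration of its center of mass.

Translation along the incline: Mg sinθ − f = Ma.
Rotation about the center: fR = Iα with I = ½MR². No-slip gives a = αR, so f = (I/R²)a = (1/2)M a.
Substituting: Mg sinθ = (1 + 0.5000)Ma, so a = g sinθ/(1 + 0.5000) = (9.81) sin 24.5° / 1.500 = 2.712 m/s².

a ≈ 2.71 m/s²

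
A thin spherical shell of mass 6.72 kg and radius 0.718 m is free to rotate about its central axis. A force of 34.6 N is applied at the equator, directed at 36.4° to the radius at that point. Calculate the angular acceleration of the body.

α ≈ 6.38 rad/s²

I = (2/3)MR² = (2/3)(6.72)(0.718)² = 2.310 kg·m².
Only the tangential component produces torque: τ = F R sinθ = (34.6)(0.718) sin 36.4° = 14.74 N·m.
Newton's second law for rotation, τ = Iα, gives α = τ/I = 14.74/2.310 = 6.383 rad/s².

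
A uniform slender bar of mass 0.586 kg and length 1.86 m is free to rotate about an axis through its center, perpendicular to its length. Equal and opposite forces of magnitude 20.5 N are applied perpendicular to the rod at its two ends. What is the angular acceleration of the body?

α ≈ 226 rad/s²

I = (1/12)ML² = (1/12)(0.586)(1.86)² = 0.1689 kg·m².
The couple gives τ = F·(L/2) + F·(L/2) = F L = (20.5)(1.86) = 38.13 N·m.
From τ = Iα: α = 38.13/0.1689 = 225.7 rad/s².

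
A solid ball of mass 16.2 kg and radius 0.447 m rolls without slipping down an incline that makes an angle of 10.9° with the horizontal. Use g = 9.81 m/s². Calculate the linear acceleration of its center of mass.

Translation along the incline: Mg sinθ − f = Ma.
Rotation about the center: fR = Iα with I = (2/5)MR². No-slip gives a = αR, so f = (I/R²)a = (2/5)M a.
Substituting: Mg sinθ = (1 + 0.4000)Ma, so a = g sinθ/(1 + 0.4000) = (9.81) sin 10.9° / 1.400 = 1.325 m/s².

a ≈ 1.33 m/s²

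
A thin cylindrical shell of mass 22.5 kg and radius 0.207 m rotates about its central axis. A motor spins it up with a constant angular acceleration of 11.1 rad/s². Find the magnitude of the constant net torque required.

I = MR² = (22.5)(0.207)² = 0.9641 kg·m².
τ = Iα = (0.9641)(11.10) = 10.70 N·m.

τ ≈ 10.7 N·m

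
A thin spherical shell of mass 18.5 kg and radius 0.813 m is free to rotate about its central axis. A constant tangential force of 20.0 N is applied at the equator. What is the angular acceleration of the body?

I = (2/3)MR² = (2/3)(18.5)(0.813)² = 8.152 kg·m².
τ = F R = (20.0)(0.813) = 16.26 N·m.
Newton's second law for rotation, τ = Iα, gives α = τ/I = 16.26/8.152 = 1.995 rad/s².

α ≈ 1.99 rad/s²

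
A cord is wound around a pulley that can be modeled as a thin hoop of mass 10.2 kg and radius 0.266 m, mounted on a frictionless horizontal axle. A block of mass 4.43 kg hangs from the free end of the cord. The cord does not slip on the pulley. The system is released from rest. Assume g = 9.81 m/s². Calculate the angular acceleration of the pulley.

I = MR² = (10.2)(0.266)² = 0.7217 kg·m².
Block: mg − T = ma. Pulley: TR = Iα. No-slip: a = αR, so T = (I/R²)a = 10.20·a.
Then mg = (m + 10.20)a, so a = (4.43)(9.81)/(4.43 + 10.20) = 2.970 m/s².
α = a/R = 2.970/0.266 = 11.17 rad/s².

α ≈ 11.2 rad/s²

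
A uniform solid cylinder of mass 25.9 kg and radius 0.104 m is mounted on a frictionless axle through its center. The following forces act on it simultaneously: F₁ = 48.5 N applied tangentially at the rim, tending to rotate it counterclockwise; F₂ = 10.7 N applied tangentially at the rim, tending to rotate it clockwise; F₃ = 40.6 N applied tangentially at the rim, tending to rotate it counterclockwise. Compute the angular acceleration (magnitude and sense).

I = ½MR² = (1/2)(25.9)(0.104)² = 0.1401 kg·m².
Taking counterclockwise as positive: τ₁ = +(48.5)(0.104) = +5.044 N·m; τ₂ = −(10.7)(0.104) = −1.113 N·m; τ₃ = +(40.6)(0.104) = +4.222 N·m.
Net torque τ = 8.154 N·m.
α = τ/I = 8.154/0.1401 = 58.21 rad/s².

α ≈ 58.2 rad/s², counterclockwise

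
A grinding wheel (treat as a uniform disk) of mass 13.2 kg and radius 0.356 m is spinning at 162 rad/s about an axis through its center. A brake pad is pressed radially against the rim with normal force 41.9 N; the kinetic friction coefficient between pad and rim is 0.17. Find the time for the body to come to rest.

t ≈ 53.4 s

I = ½MR² = (1/2)(13.2)(0.356)² = 0.8365 kg·m².
Friction force f = μN = (0.17)(41.9) = 7.123 N at the rim; torque magnitude τ = fR = 2.536 N·m, opposing ω.
|α| = τ/I = 2.536/0.8365 = 3.032 rad/s² (deceleration).
0 = ω₀ − |α|t ⇒ t = ω₀/|α| = 162/3.032 = 53.44 s.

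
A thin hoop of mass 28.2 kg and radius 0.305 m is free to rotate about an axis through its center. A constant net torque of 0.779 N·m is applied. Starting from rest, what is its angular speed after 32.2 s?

I = MR² = (28.2)(0.305)² = 2.623 kg·m².
α = τ/I = 0.779/2.623 = 0.2970 rad/s².
ω = ω₀ + αt = 0 + (0.2970)(32.2) = 9.562 rad/s.

ω ≈ 9.56 rad/s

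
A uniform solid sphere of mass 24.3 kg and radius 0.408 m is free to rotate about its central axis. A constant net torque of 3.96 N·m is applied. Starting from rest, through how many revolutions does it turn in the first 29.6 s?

≈ 171 revolutions

I = (2/5)MR² = (2/5)(24.3)(0.408)² = 1.618 kg·m².
α = τ/I = 3.96/1.618 = 2.447 rad/s².
θ = ½αt² = ½(2.447)(29.6)² = 1072 rad.
Revolutions = θ/(2π) = 170.6.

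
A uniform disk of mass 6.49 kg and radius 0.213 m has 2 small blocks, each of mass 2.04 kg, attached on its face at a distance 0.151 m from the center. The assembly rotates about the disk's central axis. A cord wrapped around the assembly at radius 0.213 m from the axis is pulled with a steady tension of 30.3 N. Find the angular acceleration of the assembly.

I_disk = ½MR² = ½(6.49)(0.213)² = 0.1472 kg·m².
I_blocks = 2·m·r² = 2(2.04)(0.151)² = 0.09303 kg·m².
Total I = 0.2403 kg·m².
τ = F r = (30.3)(0.213) = 6.454 N·m.
α = τ/I = 6.454/0.2403 = 26.86 rad/s².

α ≈ 26.9 rad/s²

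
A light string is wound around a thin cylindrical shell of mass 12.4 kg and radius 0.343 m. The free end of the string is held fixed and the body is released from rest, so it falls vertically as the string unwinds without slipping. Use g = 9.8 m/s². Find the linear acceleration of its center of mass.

a ≈ 4.90 m/s²

Translation: Mg − T = Ma. Rotation about the center: TR = Iα with I = MR².
With a = αR: T = (I/R²)a = M a, so Mg = (1 + 1.000)Ma.
a = g/(1 + 1.000) = 9.8/2.000 = 4.900 m/s².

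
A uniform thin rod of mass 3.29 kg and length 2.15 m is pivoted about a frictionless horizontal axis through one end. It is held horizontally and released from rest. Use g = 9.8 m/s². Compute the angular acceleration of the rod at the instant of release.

α ≈ 6.84 rad/s²

About the pivot, I = (1/3)ML² = (1/3)(3.29)(2.15)² = 5.069 kg·m².
The weight acts at the center, a distance L/2 = 1.075 m from the pivot; τ = Mg(L/2) = 34.66 N·m.
α = τ/I = 34.66/5.069 = 6.837 rad/s².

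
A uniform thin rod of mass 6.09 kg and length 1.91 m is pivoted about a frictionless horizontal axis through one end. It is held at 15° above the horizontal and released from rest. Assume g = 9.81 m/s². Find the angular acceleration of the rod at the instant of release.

α ≈ 7.44 rad/s²

About the pivot, I = (1/3)ML² = (1/3)(6.09)(1.91)² = 7.406 kg·m².
The weight acts at the center, a distance L/2 = 0.9550 m from the pivot; τ = Mg(L/2) cos 15° = 55.11 N·m.
α = τ/I = 55.11/7.406 = 7.442 rad/s².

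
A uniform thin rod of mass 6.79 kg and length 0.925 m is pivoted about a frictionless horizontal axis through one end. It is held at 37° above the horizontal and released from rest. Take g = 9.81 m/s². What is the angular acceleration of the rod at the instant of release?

α ≈ 12.7 rad/s²

About the pivot, I = (1/3)ML² = (1/3)(6.79)(0.925)² = 1.937 kg·m².
The weight acts at the center, a distance L/2 = 0.4625 m from the pivot; τ = Mg(L/2) cos 37° = 24.60 N·m.
α = τ/I = 24.60/1.937 = 12.70 rad/s².
(Equivalently α = (3g/(2L)) cos 37° = 12.70 rad/s².)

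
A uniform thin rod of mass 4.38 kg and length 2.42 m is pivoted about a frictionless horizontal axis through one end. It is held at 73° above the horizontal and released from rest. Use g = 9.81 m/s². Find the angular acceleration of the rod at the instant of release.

About the pivot, I = (1/3)ML² = (1/3)(4.38)(2.42)² = 8.550 kg·m².
The weight acts at the center, a distance L/2 = 1.210 m from the pivot; τ = Mg(L/2) cos 73° = 15.20 N·m.
α = τ/I = 15.20/8.550 = 1.778 rad/s².

α ≈ 1.78 rad/s²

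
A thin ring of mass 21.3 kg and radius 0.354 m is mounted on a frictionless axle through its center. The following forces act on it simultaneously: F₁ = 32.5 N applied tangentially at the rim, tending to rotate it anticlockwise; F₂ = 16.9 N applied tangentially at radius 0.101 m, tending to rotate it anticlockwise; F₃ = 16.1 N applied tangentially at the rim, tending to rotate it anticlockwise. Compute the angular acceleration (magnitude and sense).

I = MR² = (21.3)(0.354)² = 2.669 kg·m².
Taking anticlockwise as positive: τ₁ = +(32.5)(0.354) = +11.50 N·m; τ₂ = +(16.9)(0.101) = +1.707 N·m; τ₃ = +(16.1)(0.354) = +5.699 N·m.
Net torque τ = 18.91 N·m.
α = τ/I = 18.91/2.669 = 7.085 rad/s².

α ≈ 7.08 rad/s², anticlockwise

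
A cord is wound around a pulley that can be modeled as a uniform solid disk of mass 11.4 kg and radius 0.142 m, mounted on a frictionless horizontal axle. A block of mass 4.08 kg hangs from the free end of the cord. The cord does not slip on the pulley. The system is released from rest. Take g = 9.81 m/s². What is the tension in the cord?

T ≈ 23.3 N

I = ½MR² = (1/2)(11.4)(0.142)² = 0.1149 kg·m².
Block: mg − T = ma. Pulley: TR = Iα. No-slip: a = αR, so T = (I/R²)a = 5.700·a.
Then mg = (m + 5.700)a, so a = (4.08)(9.81)/(4.08 + 5.700) = 4.093 m/s².
T = 5.700·a = 23.33 N.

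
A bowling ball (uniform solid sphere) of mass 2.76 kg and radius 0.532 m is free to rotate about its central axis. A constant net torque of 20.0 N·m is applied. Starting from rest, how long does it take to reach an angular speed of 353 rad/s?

t ≈ 5.51 s

I = (2/5)MR² = (2/5)(2.76)(0.532)² = 0.3125 kg·m².
α = τ/I = 20.0/0.3125 = 64.01 rad/s².
ω = αt ⇒ t = ω/α = 353/64.01 = 5.515 s.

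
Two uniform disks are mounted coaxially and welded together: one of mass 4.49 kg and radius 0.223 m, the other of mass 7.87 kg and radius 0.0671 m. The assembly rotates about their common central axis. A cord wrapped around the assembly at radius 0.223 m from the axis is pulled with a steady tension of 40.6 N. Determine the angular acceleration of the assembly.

α ≈ 70.0 rad/s²

I = ½M₁R₁² + ½M₂R₂² = ½(4.49)(0.223)² + ½(7.87)(0.0671)² = 0.1294 kg·m².
τ = F r = (40.6)(0.223) = 9.054 N·m.
α = τ/I = 9.054/0.1294 = 69.99 rad/s².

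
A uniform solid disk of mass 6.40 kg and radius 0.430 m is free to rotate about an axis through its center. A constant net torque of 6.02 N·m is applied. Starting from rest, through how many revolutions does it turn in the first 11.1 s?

I = ½MR² = (1/2)(6.40)(0.430)² = 0.5917 kg·m².
α = τ/I = 6.02/0.5917 = 10.17 rad/s².
θ = ½αt² = ½(10.17)(11.1)² = 626.8 rad.
Revolutions = θ/(2π) = 99.76.

≈ 99.8 revolutions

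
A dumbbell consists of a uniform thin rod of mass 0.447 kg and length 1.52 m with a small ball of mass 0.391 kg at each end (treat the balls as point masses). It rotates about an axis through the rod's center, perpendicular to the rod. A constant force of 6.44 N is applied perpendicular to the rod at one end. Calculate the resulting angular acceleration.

α ≈ 9.10 rad/s²

I_rod = (1/12)ML² = (1/12)(0.447)(1.52)² = 0.08606 kg·m².
I_balls = 2·m·(L/2)² = 2(0.391)(0.7600)² = 0.4517 kg·m².
Total I = 0.5377 kg·m².
τ = F·(L/2) = (6.44)(0.760) = 4.894 N·m.
α = τ/I = 4.894/0.5377 = 9.102 rad/s².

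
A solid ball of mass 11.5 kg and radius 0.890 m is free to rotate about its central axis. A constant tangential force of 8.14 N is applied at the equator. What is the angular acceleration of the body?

I = (2/5)MR² = (2/5)(11.5)(0.890)² = 3.644 kg·m².
τ = F R = (8.14)(0.890) = 7.245 N·m.
From τ = Iα: α = 7.245/3.644 = 1.988 rad/s².

α ≈ 1.99 rad/s²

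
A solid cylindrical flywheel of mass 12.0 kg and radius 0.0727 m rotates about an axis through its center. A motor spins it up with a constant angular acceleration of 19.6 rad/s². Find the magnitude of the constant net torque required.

I = ½MR² = (1/2)(12.0)(0.0727)² = 0.03171 kg·m².
τ = Iα = (0.03171)(19.60) = 0.6216 N·m.

τ ≈ 0.622 N·m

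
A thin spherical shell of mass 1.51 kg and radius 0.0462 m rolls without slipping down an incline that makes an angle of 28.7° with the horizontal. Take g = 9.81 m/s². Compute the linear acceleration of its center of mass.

a ≈ 2.83 m/s²

Translation along the incline: Mg sinθ − f = Ma.
Rotation about the center: fR = Iα with I = (2/3)MR². No-slip gives a = αR, so f = (I/R²)a = (2/3)M a.
Substituting: Mg sinθ = (1 + 0.6667)Ma, so a = g sinθ/(1 + 0.6667) = (9.81) sin 28.7° / 1.667 = 2.827 m/s².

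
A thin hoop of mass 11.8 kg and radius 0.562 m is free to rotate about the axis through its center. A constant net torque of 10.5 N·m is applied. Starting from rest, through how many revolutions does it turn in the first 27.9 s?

I = MR² = (11.8)(0.562)² = 3.727 kg·m².
α = τ/I = 10.5/3.727 = 2.817 rad/s².
θ = ½αt² = ½(2.817)(27.9)² = 1097 rad.
Revolutions = θ/(2π) = 174.5.

≈ 175 revolutions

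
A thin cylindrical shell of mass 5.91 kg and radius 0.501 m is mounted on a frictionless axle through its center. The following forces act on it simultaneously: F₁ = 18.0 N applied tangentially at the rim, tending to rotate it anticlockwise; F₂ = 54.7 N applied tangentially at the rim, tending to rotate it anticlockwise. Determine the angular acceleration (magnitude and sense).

I = MR² = (5.91)(0.501)² = 1.483 kg·m².
Taking anticlockwise as positive: τ₁ = +(18.0)(0.501) = +9.018 N·m; τ₂ = +(54.7)(0.501) = +27.40 N·m.
Net torque τ = 36.42 N·m.
α = τ/I = 36.42/1.483 = 24.55 rad/s².

α ≈ 24.6 rad/s², anticlockwise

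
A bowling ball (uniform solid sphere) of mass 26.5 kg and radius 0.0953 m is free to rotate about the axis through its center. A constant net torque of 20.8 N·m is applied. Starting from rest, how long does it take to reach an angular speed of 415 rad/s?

t ≈ 1.92 s

I = (2/5)MR² = (2/5)(26.5)(0.0953)² = 0.09627 kg·m².
α = τ/I = 20.8/0.09627 = 216.1 rad/s².
ω = αt ⇒ t = ω/α = 415/216.1 = 1.921 s.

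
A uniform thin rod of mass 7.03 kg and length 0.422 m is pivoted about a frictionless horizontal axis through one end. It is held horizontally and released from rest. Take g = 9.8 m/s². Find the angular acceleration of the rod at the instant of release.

About the pivot, I = (1/3)ML² = (1/3)(7.03)(0.422)² = 0.4173 kg·m².
The weight acts at the center, a distance L/2 = 0.2110 m from the pivot; τ = Mg(L/2) = 14.54 N·m.
α = τ/I = 14.54/0.4173 = 34.83 rad/s².

α ≈ 34.8 rad/s²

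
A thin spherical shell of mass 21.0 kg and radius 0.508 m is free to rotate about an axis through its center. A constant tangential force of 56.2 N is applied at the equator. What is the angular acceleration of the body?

α ≈ 7.90 rad/s²

I = (2/3)MR² = (2/3)(21.0)(0.508)² = 3.613 kg·m².
τ = F R = (56.2)(0.508) = 28.55 N·m.
Newton's second law for rotation, τ = Iα, gives α = τ/I = 28.55/3.613 = 7.902 rad/s².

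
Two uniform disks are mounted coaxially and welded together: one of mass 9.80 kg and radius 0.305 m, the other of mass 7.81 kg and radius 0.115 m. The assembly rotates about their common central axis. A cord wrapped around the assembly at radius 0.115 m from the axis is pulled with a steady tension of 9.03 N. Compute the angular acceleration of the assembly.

I = ½M₁R₁² + ½M₂R₂² = ½(9.80)(0.305)² + ½(7.81)(0.115)² = 0.5075 kg·m².
τ = F r = (9.03)(0.115) = 1.038 N·m.
α = τ/I = 1.038/0.5075 = 2.046 rad/s².

α ≈ 2.05 rad/s²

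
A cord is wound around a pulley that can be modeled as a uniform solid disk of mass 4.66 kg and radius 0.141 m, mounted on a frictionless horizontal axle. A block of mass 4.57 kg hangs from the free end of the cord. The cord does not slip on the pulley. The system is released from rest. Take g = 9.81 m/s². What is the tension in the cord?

I = ½MR² = (1/2)(4.66)(0.141)² = 0.04632 kg·m².
Block: mg − T = ma. Pulley: TR = Iα. No-slip: a = αR, so T = (I/R²)a = 2.330·a.
Then mg = (m + 2.330)a, so a = (4.57)(9.81)/(4.57 + 2.330) = 6.497 m/s².
T = 2.330·a = 15.14 N.

T ≈ 15.1 N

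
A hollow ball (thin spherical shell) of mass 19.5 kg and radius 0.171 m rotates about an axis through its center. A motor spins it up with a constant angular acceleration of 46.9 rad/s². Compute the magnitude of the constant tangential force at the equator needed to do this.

F ≈ 104 N

I = (2/3)MR² = (2/3)(19.5)(0.171)² = 0.3801 kg·m².
The required torque is τ = Iα = (0.3801)(46.90) = 17.83 N·m.
A tangential force at the equator gives τ = FR, so F = τ/R = 17.83/0.171 = 104.3 N.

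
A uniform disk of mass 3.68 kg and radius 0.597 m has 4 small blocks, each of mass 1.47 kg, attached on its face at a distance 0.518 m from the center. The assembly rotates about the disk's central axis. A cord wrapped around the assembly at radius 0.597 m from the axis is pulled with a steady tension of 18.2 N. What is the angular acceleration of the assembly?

α ≈ 4.86 rad/s²

I_disk = ½MR² = ½(3.68)(0.597)² = 0.6558 kg·m².
I_blocks = 4·m·r² = 4(1.47)(0.518)² = 1.578 kg·m².
Total I = 2.234 kg·m².
τ = F r = (18.2)(0.597) = 10.87 N·m.
α = τ/I = 10.87/2.234 = 4.865 rad/s².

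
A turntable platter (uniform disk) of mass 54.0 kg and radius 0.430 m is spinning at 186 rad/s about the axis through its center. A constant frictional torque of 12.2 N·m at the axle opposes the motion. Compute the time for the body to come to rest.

I = ½MR² = (1/2)(54.0)(0.430)² = 4.992 kg·m².
The net torque has magnitude 12.2 N·m, opposing ω.
|α| = τ/I = 12.20/4.992 = 2.444 rad/s² (deceleration).
0 = ω₀ − |α|t ⇒ t = ω₀/|α| = 186/2.444 = 76.11 s.

t ≈ 76.1 s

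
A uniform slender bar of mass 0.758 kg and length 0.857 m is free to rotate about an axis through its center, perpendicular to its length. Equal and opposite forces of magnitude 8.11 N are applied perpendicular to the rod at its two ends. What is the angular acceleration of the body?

I = (1/12)ML² = (1/12)(0.758)(0.857)² = 0.04639 kg·m².
The couple gives τ = F·(L/2) + F·(L/2) = F L = (8.11)(0.857) = 6.950 N·m.
Newton's second law for rotation, τ = Iα, gives α = τ/I = 6.950/0.04639 = 149.8 rad/s².

α ≈ 150 rad/s²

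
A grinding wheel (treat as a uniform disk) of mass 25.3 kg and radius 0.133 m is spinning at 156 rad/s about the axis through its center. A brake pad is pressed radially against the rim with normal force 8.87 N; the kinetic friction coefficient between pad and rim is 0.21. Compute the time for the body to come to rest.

t ≈ 141 s

I = ½MR² = (1/2)(25.3)(0.133)² = 0.2238 kg·m².
Friction force f = μN = (0.21)(8.87) = 1.863 N at the rim; torque magnitude τ = fR = 0.2477 N·m, opposing ω.
|α| = τ/I = 0.2477/0.2238 = 1.107 rad/s² (deceleration).
0 = ω₀ − |α|t ⇒ t = ω₀/|α| = 156/1.107 = 140.9 s.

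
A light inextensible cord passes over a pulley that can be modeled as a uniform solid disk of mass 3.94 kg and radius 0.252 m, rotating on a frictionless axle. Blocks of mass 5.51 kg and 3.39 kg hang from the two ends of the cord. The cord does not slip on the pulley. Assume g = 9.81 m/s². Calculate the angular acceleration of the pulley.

α ≈ 7.59 rad/s²

I = ½MR² = (1/2)(3.94)(0.252)² = 0.1251 kg·m².
Heavier block: m₁g − T₁ = m₁a. Lighter block: T₂ − m₂g = m₂a.
Pulley: (T₁ − T₂)R = Iα = I(a/R), so T₁ − T₂ = (I/R²)a = (1/2)M_p a = 1.970·a.
Adding the three: (m₁ − m₂)g = (m₁ + m₂ + 1.970)a, so a = (5.51 − 3.39)(9.81)/(5.51 + 3.39 + 1.970) = 1.913 m/s².
α = a/R = 1.913/0.252 = 7.592 rad/s².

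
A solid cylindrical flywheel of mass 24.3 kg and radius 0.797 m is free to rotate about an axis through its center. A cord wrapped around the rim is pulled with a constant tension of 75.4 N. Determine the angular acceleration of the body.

I = ½MR² = (1/2)(24.3)(0.797)² = 7.718 kg·m².
τ = F R = (75.4)(0.797) = 60.09 N·m.
Newton's second law for rotation, τ = Iα, gives α = τ/I = 60.09/7.718 = 7.786 rad/s².

α ≈ 7.79 rad/s²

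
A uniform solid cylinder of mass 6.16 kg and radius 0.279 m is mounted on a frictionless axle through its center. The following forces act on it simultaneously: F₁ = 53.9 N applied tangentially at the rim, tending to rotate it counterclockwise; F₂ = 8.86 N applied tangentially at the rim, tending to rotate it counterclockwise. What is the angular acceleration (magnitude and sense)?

α ≈ 73.0 rad/s², counterclockwise

I = ½MR² = (1/2)(6.16)(0.279)² = 0.2398 kg·m².
Taking counterclockwise as positive: τ₁ = +(53.9)(0.279) = +15.04 N·m; τ₂ = +(8.86)(0.279) = +2.472 N·m.
Net torque τ = 17.51 N·m.
α = τ/I = 17.51/0.2398 = 73.03 rad/s².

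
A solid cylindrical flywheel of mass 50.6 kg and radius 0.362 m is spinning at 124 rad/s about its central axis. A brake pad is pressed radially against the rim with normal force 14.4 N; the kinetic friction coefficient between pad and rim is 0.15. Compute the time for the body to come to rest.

t ≈ 526 s

I = ½MR² = (1/2)(50.6)(0.362)² = 3.315 kg·m².
Friction force f = μN = (0.15)(14.4) = 2.160 N at the rim; torque magnitude τ = fR = 0.7819 N·m, opposing ω.
|α| = τ/I = 0.7819/3.315 = 0.2358 rad/s² (deceleration).
0 = ω₀ − |α|t ⇒ t = ω₀/|α| = 124/0.2358 = 525.8 s.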